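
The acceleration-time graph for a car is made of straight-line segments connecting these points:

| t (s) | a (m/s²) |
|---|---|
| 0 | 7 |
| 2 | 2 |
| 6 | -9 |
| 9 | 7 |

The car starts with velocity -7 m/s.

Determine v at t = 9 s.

Δv equals the area under the a-t graph; then v = v₀ + Δv.
0–2 s: ½(7 + 2)(2) = 9 m/s
2–6 s: ½(2 + -9)(4) = -14 m/s
6–9 s: ½(-9 + 7)(3) = -3 m/s
Δv = -8 m/s, so v(9) = -7 + (-8) = -15 m/s.

-15 m/s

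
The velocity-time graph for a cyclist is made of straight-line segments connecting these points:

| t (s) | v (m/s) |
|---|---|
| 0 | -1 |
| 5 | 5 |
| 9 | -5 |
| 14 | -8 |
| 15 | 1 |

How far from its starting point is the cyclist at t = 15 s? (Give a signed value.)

Net displacement equals the area under the velocity-time graph (areas below the axis count negative).
0–5 s: ½(-1 + 5)(5) = 10 m
5–9 s: ½(5 + -5)(4) = 0 m
9–14 s: ½(-5 + -8)(5) = -32.5 m
14–15 s: ½(-8 + 1)(1) = -3.5 m
Net displacement = -26 m

-26 m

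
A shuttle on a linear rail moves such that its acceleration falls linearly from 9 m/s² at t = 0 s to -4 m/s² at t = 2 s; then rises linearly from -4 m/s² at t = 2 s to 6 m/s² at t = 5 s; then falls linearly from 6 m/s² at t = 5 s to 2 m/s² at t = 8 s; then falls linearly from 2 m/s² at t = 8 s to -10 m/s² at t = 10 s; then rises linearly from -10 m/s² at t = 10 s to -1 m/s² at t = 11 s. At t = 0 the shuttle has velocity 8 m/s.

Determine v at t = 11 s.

Δv equals the area under the a-t graph; then v = v₀ + Δv.
0–2 s: ½(9 + -4)(2) = 5 m/s
2–5 s: ½(-4 + 6)(3) = 3 m/s
5–8 s: ½(6 + 2)(3) = 12 m/s
8–10 s: ½(2 + -10)(2) = -8 m/s
10–11 s: ½(-10 + -1)(1) = -5.5 m/s
Δv = 6.5 m/s, so v(11) = 8 + (6.5) = 14.5 m/s.

14.5 m/s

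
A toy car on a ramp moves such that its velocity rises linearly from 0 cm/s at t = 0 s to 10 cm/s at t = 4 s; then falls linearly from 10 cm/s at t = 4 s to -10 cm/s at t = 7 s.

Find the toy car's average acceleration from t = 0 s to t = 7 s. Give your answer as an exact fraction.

-10/7 cm/s²

Average acceleration = Δv/Δt = (-10 − 0)/(7 − 0) = -10/7 cm/s².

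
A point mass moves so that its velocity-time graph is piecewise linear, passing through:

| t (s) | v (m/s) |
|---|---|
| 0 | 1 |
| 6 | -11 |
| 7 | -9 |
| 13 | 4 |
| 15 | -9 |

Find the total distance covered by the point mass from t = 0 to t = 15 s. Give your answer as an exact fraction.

1829/26 m

Distance (not displacement) is the total path length: add the absolute areas under v-t.
0–6 s: v = 0 at t = 0.5 s; triangle areas 0.25 + 30.25 = 30.5 m
6–7 s: |½(-11 + -9)(1)| = 10 m
7–13 s: v = 0 at t = 145/13 s; triangle areas 243/13 + 48/13 = 291/13 m
13–15 s: v = 0 at t = 177/13 s; triangle areas 16/13 + 81/13 = 97/13 m
Total distance = 1829/26 m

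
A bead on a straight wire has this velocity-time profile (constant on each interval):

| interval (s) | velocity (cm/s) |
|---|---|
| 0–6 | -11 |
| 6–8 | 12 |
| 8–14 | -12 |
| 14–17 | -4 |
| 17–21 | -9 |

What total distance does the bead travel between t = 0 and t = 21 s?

210 cm

Distance (not displacement) is the total path length: add the absolute areas under v-t.
0–6 s: |-11| × 6 = 66 cm
6–8 s: |12| × 2 = 24 cm
8–14 s: |-12| × 6 = 72 cm
14–17 s: |-4| × 3 = 12 cm
17–21 s: |-9| × 4 = 36 cm
Total distance = 210 cm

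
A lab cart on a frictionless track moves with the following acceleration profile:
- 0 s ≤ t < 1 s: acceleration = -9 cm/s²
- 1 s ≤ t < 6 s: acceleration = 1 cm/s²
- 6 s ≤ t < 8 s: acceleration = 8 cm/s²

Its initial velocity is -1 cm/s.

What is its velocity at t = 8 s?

11 cm/s

Δv equals the area under the a-t graph; then v = v₀ + Δv.
0–1 s: -9 × 1 = -9 cm/s
1–6 s: 1 × 5 = 5 cm/s
6–8 s: 8 × 2 = 16 cm/s
Δv = 12 cm/s, so v(8) = -1 + (12) = 11 cm/s.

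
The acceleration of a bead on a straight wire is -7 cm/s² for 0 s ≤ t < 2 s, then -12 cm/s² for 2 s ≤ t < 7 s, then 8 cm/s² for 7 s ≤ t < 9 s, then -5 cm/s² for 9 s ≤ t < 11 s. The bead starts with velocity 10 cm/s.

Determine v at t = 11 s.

Δv equals the area under the a-t graph; then v = v₀ + Δv.
0–2 s: -7 × 2 = -14 cm/s
2–7 s: -12 × 5 = -60 cm/s
7–9 s: 8 × 2 = 16 cm/s
9–11 s: -5 × 2 = -10 cm/s
Δv = -68 cm/s, so v(11) = 10 + (-68) = -58 cm/s.

-58 cm/s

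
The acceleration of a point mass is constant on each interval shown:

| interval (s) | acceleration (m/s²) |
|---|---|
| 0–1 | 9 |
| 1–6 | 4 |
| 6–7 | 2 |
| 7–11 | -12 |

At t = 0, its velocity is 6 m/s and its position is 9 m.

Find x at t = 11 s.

232.5 m

On each constant-a segment, Δv = aΔt and Δx = v₀Δt + ½aΔt²; chain segment to segment.
0–1 s: v starts 6 m/s; Δx = 6·1 + ½·9·1² = 10.5 m; v ends 15 m/s.
1–6 s: v starts 15 m/s; Δx = 15·5 + ½·4·5² = 125 m; v ends 35 m/s.
6–7 s: v starts 35 m/s; Δx = 35·1 + ½·2·1² = 36 m; v ends 37 m/s.
7–11 s: v starts 37 m/s; Δx = 37·4 + ½·-12·4² = 52 m; v ends -11 m/s.
x(11) = 9 + Σ Δx = 232.5 m.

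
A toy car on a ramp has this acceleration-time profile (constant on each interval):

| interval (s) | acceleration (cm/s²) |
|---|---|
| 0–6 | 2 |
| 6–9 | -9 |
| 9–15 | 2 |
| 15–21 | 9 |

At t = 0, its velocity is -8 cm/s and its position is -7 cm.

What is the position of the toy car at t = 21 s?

On each constant-a segment, Δv = aΔt and Δx = v₀Δt + ½aΔt²; chain segment to segment.
0–6 s: v starts -8 cm/s; Δx = -8·6 + ½·2·6² = -12 cm; v ends 4 cm/s.
6–9 s: v starts 4 cm/s; Δx = 4·3 + ½·-9·3² = -28.5 cm; v ends -23 cm/s.
9–15 s: v starts -23 cm/s; Δx = -23·6 + ½·2·6² = -102 cm; v ends -11 cm/s.
15–21 s: v starts -11 cm/s; Δx = -11·6 + ½·9·6² = 96 cm; v ends 43 cm/s.
x(21) = -7 + Σ Δx = -53.5 cm.

-53.5 cm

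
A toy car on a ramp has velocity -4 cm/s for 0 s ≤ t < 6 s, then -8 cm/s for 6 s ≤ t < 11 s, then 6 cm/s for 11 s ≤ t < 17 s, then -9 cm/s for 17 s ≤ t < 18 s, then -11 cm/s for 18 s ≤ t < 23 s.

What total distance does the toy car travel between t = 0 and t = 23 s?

164 cm

Total distance travelled is ∫|v| dt — sum the magnitudes of each area piece.
0–6 s: |-4| × 6 = 24 cm
6–11 s: |-8| × 5 = 40 cm
11–17 s: |6| × 6 = 36 cm
17–18 s: |-9| × 1 = 9 cm
18–23 s: |-11| × 5 = 55 cm
Total distance = 164 cm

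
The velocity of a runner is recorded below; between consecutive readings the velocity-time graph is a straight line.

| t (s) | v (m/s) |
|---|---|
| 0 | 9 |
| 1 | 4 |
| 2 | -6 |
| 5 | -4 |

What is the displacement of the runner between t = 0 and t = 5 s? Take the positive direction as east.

-9.5 m

Net displacement equals the area under the velocity-time graph (areas below the axis count negative).
0–1 s: ½(9 + 4)(1) = 6.5 m
1–2 s: ½(4 + -6)(1) = -1 m
2–5 s: ½(-6 + -4)(3) = -15 m
Net displacement = -9.5 m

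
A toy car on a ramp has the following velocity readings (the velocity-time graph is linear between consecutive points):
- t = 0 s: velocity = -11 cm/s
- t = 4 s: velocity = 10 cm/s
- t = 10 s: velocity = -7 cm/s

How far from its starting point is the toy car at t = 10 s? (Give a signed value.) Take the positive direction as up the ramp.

Net displacement equals the area under the velocity-time graph (areas below the axis count negative).
0–4 s: ½(-11 + 10)(4) = -2 cm
4–10 s: ½(10 + -7)(6) = 9 cm
Net displacement = 7 cm

7 cm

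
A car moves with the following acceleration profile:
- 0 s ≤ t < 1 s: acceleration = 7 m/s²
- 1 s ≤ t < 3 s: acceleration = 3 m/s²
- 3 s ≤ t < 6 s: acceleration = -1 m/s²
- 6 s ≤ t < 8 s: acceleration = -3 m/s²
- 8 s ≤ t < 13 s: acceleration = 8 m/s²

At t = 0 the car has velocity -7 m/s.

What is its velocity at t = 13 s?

37 m/s

Δv equals the area under the a-t graph; then v = v₀ + Δv.
0–1 s: 7 × 1 = 7 m/s
1–3 s: 3 × 2 = 6 m/s
3–6 s: -1 × 3 = -3 m/s
6–8 s: -3 × 2 = -6 m/s
8–13 s: 8 × 5 = 40 m/s
Δv = 44 m/s, so v(13) = -7 + (44) = 37 m/s.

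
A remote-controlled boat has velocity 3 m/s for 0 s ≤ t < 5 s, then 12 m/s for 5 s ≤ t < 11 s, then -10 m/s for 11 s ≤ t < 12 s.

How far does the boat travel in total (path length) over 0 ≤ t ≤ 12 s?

97 m

Total distance travelled is ∫|v| dt — sum the magnitudes of each area piece.
0–5 s: |3| × 5 = 15 m
5–11 s: |12| × 6 = 72 m
11–12 s: |-10| × 1 = 10 m
Total distance = 97 m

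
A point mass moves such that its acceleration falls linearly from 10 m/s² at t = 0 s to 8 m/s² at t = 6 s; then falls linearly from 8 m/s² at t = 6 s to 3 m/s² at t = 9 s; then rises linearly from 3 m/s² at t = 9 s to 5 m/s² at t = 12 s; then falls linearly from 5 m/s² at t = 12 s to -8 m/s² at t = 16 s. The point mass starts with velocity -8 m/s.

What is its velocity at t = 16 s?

68.5 m/s

Δv equals the area under the a-t graph; then v = v₀ + Δv.
0–6 s: ½(10 + 8)(6) = 54 m/s
6–9 s: ½(8 + 3)(3) = 16.5 m/s
9–12 s: ½(3 + 5)(3) = 12 m/s
12–16 s: ½(5 + -8)(4) = -6 m/s
Δv = 76.5 m/s, so v(16) = -8 + (76.5) = 68.5 m/s.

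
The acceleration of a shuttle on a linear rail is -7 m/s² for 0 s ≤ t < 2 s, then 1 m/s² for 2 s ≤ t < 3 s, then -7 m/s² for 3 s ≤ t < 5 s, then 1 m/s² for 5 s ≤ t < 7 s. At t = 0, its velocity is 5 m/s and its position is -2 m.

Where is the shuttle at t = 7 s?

-86.5 m

On each constant-a segment, Δv = aΔt and Δx = v₀Δt + ½aΔt²; chain segment to segment.
0–2 s: v starts 5 m/s; Δx = 5·2 + ½·-7·2² = -4 m; v ends -9 m/s.
2–3 s: v starts -9 m/s; Δx = -9·1 + ½·1·1² = -8.5 m; v ends -8 m/s.
3–5 s: v starts -8 m/s; Δx = -8·2 + ½·-7·2² = -30 m; v ends -22 m/s.
5–7 s: v starts -22 m/s; Δx = -22·2 + ½·1·2² = -42 m; v ends -20 m/s.
x(7) = -2 + Σ Δx = -86.5 m.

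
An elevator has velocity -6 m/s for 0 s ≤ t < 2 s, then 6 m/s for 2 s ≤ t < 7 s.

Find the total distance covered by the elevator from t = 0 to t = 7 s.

42 m

Distance (not displacement) is the total path length: add the absolute areas under v-t.
0–2 s: |-6| × 2 = 12 m
2–7 s: |6| × 5 = 30 m
Total distance = 42 m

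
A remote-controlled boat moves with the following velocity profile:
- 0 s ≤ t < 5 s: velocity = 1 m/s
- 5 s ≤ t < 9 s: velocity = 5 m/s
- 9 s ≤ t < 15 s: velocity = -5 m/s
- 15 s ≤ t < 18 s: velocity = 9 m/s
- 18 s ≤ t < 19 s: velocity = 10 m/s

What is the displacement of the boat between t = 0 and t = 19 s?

32 m

Net displacement equals the area under the velocity-time graph (areas below the axis count negative).
0–5 s: 1 × 5 = 5 m
5–9 s: 5 × 4 = 20 m
9–15 s: -5 × 6 = -30 m
15–18 s: 9 × 3 = 27 m
18–19 s: 10 × 1 = 10 m
Net displacement = 32 m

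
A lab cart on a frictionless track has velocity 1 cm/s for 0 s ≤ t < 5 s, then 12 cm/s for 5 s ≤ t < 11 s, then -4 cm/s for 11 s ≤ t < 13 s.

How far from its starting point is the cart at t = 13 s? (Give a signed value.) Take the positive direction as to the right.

Net displacement equals the area under the velocity-time graph (areas below the axis count negative).
0–5 s: 1 × 5 = 5 cm
5–11 s: 12 × 6 = 72 cm
11–13 s: -4 × 2 = -8 cm
Net displacement = 69 cm

69 cm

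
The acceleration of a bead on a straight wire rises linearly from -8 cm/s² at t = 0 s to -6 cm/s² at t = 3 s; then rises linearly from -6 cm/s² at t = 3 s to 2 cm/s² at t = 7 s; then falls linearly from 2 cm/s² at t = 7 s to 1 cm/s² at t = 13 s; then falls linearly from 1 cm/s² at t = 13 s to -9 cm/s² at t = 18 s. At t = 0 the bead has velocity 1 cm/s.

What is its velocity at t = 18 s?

-39 cm/s

Δv equals the area under the a-t graph; then v = v₀ + Δv.
0–3 s: ½(-8 + -6)(3) = -21 cm/s
3–7 s: ½(-6 + 2)(4) = -8 cm/s
7–13 s: ½(2 + 1)(6) = 9 cm/s
13–18 s: ½(1 + -9)(5) = -20 cm/s
Δv = -40 cm/s, so v(18) = 1 + (-40) = -39 cm/s.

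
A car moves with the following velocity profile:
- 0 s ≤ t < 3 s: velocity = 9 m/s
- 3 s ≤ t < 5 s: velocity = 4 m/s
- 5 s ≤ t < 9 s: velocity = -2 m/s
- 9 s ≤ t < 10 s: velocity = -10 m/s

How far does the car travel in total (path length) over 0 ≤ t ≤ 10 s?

53 m

Total distance travelled is ∫|v| dt — sum the magnitudes of each area piece.
0–3 s: |9| × 3 = 27 m
3–5 s: |4| × 2 = 8 m
5–9 s: |-2| × 4 = 8 m
9–10 s: |-10| × 1 = 10 m
Total distance = 53 m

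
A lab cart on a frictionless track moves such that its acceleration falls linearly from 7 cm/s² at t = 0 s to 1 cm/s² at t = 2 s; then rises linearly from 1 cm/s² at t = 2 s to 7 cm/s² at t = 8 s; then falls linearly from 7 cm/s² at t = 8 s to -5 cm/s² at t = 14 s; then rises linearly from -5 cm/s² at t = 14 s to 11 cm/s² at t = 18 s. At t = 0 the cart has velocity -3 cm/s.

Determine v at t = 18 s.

47 cm/s

Δv equals the area under the a-t graph; then v = v₀ + Δv.
0–2 s: ½(7 + 1)(2) = 8 cm/s
2–8 s: ½(1 + 7)(6) = 24 cm/s
8–14 s: ½(7 + -5)(6) = 6 cm/s
14–18 s: ½(-5 + 11)(4) = 12 cm/s
Δv = 50 cm/s, so v(18) = -3 + (50) = 47 cm/s.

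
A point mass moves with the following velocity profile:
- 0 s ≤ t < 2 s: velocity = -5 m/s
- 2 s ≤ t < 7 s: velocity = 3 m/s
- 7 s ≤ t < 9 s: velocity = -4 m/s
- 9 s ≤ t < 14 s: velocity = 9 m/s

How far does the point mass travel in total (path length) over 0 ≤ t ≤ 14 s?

Distance (not displacement) is the total path length: add the absolute areas under v-t.
0–2 s: |-5| × 2 = 10 m
2–7 s: |3| × 5 = 15 m
7–9 s: |-4| × 2 = 8 m
9–14 s: |9| × 5 = 45 m
Total distance = 78 m

78 m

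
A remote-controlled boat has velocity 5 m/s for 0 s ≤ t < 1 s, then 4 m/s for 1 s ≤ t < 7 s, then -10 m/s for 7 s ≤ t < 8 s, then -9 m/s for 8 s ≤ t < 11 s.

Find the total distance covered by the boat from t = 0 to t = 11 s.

Distance (not displacement) is the total path length: add the absolute areas under v-t.
0–1 s: |5| × 1 = 5 m
1–7 s: |4| × 6 = 24 m
7–8 s: |-10| × 1 = 10 m
8–11 s: |-9| × 3 = 27 m
Total distance = 66 m

66 m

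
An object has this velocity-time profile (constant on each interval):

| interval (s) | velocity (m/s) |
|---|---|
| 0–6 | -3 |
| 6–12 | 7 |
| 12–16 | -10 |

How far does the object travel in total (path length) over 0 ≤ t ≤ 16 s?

Total distance travelled is ∫|v| dt — sum the magnitudes of each area piece.
0–6 s: |-3| × 6 = 18 m
6–12 s: |7| × 6 = 42 m
12–16 s: |-10| × 4 = 40 m
Total distance = 100 m

100 m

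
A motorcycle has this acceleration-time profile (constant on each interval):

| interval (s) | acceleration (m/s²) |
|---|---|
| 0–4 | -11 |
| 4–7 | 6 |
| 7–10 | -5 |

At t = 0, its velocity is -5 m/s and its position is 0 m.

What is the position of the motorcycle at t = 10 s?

On each constant-a segment, Δv = aΔt and Δx = v₀Δt + ½aΔt²; chain segment to segment.
0–4 s: v starts -5 m/s; Δx = -5·4 + ½·-11·4² = -108 m; v ends -49 m/s.
4–7 s: v starts -49 m/s; Δx = -49·3 + ½·6·3² = -120 m; v ends -31 m/s.
7–10 s: v starts -31 m/s; Δx = -31·3 + ½·-5·3² = -115.5 m; v ends -46 m/s.
x(10) = 0 + Σ Δx = -343.5 m.

-343.5 m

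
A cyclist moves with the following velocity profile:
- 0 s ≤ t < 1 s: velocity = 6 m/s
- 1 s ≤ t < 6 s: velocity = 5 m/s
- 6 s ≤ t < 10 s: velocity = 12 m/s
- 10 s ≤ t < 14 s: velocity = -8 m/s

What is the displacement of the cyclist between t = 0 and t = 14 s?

47 m

Displacement is the signed area under the v-t curve.
0–1 s: 6 × 1 = 6 m
1–6 s: 5 × 5 = 25 m
6–10 s: 12 × 4 = 48 m
10–14 s: -8 × 4 = -32 m
Net displacement = 47 m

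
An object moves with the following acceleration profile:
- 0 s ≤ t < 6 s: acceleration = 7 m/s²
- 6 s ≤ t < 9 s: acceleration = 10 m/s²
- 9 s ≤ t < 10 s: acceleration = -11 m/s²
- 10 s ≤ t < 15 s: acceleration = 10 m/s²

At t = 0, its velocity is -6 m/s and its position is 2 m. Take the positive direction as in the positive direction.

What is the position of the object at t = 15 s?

On each constant-a segment, Δv = aΔt and Δx = v₀Δt + ½aΔt²; chain segment to segment.
0–6 s: v starts -6 m/s; Δx = -6·6 + ½·7·6² = 90 m; v ends 36 m/s.
6–9 s: v starts 36 m/s; Δx = 36·3 + ½·10·3² = 153 m; v ends 66 m/s.
9–10 s: v starts 66 m/s; Δx = 66·1 + ½·-11·1² = 60.5 m; v ends 55 m/s.
10–15 s: v starts 55 m/s; Δx = 55·5 + ½·10·5² = 400 m; v ends 105 m/s.
x(15) = 2 + Σ Δx = 705.5 m.

705.5 m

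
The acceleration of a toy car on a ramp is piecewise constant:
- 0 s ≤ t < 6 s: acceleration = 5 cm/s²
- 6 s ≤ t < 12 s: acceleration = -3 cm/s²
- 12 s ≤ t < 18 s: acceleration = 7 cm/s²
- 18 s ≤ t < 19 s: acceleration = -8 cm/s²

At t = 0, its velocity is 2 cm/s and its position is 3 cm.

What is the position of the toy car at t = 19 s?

On each constant-a segment, Δv = aΔt and Δx = v₀Δt + ½aΔt²; chain segment to segment.
0–6 s: v starts 2 cm/s; Δx = 2·6 + ½·5·6² = 102 cm; v ends 32 cm/s.
6–12 s: v starts 32 cm/s; Δx = 32·6 + ½·-3·6² = 138 cm; v ends 14 cm/s.
12–18 s: v starts 14 cm/s; Δx = 14·6 + ½·7·6² = 210 cm; v ends 56 cm/s.
18–19 s: v starts 56 cm/s; Δx = 56·1 + ½·-8·1² = 52 cm; v ends 48 cm/s.
x(19) = 3 + Σ Δx = 505 cm.

505 cm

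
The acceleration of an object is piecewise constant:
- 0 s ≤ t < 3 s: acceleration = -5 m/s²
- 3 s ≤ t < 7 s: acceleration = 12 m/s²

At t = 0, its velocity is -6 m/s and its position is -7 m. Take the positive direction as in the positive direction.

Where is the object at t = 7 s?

-35.5 m

On each constant-a segment, Δv = aΔt and Δx = v₀Δt + ½aΔt²; chain segment to segment.
0–3 s: v starts -6 m/s; Δx = -6·3 + ½·-5·3² = -40.5 m; v ends -21 m/s.
3–7 s: v starts -21 m/s; Δx = -21·4 + ½·12·4² = 12 m; v ends 27 m/s.
x(7) = -7 + Σ Δx = -35.5 m.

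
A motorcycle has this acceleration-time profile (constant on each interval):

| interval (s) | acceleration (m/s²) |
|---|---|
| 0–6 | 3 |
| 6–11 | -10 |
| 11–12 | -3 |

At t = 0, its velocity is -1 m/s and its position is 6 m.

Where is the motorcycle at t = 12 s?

On each constant-a segment, Δv = aΔt and Δx = v₀Δt + ½aΔt²; chain segment to segment.
0–6 s: v starts -1 m/s; Δx = -1·6 + ½·3·6² = 48 m; v ends 17 m/s.
6–11 s: v starts 17 m/s; Δx = 17·5 + ½·-10·5² = -40 m; v ends -33 m/s.
11–12 s: v starts -33 m/s; Δx = -33·1 + ½·-3·1² = -34.5 m; v ends -36 m/s.
x(12) = 6 + Σ Δx = -20.5 m.

-20.5 m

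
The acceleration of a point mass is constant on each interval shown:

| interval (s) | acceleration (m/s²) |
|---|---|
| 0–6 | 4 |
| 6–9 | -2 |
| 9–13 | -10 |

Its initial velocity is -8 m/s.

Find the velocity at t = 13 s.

-30 m/s

Δv equals the area under the a-t graph; then v = v₀ + Δv.
0–6 s: 4 × 6 = 24 m/s
6–9 s: -2 × 3 = -6 m/s
9–13 s: -10 × 4 = -40 m/s
Δv = -22 m/s, so v(13) = -8 + (-22) = -30 m/s.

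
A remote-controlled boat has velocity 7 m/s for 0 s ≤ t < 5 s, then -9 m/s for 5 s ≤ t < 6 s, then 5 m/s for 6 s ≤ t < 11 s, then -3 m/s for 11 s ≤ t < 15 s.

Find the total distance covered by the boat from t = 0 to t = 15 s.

Distance (not displacement) is the total path length: add the absolute areas under v-t.
0–5 s: |7| × 5 = 35 m
5–6 s: |-9| × 1 = 9 m
6–11 s: |5| × 5 = 25 m
11–15 s: |-3| × 4 = 12 m
Total distance = 81 m

81 m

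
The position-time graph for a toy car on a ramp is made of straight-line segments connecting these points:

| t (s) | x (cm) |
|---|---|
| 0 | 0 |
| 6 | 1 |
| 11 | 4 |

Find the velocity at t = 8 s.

Velocity is the slope of the x-t graph on 6–11 s: (4 − 1)/(11 − 6) = 0.6 cm/s.

0.6 cm/s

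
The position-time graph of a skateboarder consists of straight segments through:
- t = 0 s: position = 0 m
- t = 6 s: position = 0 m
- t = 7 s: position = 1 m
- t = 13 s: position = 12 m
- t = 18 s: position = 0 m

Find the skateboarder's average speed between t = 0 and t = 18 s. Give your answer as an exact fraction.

Average speed = (total path length)/(elapsed time); on a piecewise-linear x-t graph the path length is Σ|Δx|.
0–6 s: |Δx| = |0 − 0| = 0 m
6–7 s: |Δx| = |1 − 0| = 1 m
7–13 s: |Δx| = |12 − 1| = 11 m
13–18 s: |Δx| = |0 − 12| = 12 m
Total path = 24 m; average speed = 24/18 = 4/3 m/s.

4/3 m/s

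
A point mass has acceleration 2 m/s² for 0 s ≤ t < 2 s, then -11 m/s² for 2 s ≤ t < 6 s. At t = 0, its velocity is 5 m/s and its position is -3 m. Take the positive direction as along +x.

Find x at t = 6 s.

On each constant-a segment, Δv = aΔt and Δx = v₀Δt + ½aΔt²; chain segment to segment.
0–2 s: v starts 5 m/s; Δx = 5·2 + ½·2·2² = 14 m; v ends 9 m/s.
2–6 s: v starts 9 m/s; Δx = 9·4 + ½·-11·4² = -52 m; v ends -35 m/s.
x(6) = -3 + Σ Δx = -41 m.

-41 m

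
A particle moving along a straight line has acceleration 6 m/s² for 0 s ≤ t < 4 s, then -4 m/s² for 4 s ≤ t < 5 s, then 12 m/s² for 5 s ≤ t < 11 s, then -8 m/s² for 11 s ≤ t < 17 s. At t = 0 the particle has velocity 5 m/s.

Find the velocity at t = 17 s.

49 m/s

Δv equals the area under the a-t graph; then v = v₀ + Δv.
0–4 s: 6 × 4 = 24 m/s
4–5 s: -4 × 1 = -4 m/s
5–11 s: 12 × 6 = 72 m/s
11–17 s: -8 × 6 = -48 m/s
Δv = 44 m/s, so v(17) = 5 + (44) = 49 m/s.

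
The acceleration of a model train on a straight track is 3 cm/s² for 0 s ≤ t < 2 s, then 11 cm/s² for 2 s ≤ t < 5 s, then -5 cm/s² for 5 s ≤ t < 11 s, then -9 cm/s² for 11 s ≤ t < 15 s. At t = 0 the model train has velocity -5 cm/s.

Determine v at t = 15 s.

-32 cm/s

Δv equals the area under the a-t graph; then v = v₀ + Δv.
0–2 s: 3 × 2 = 6 cm/s
2–5 s: 11 × 3 = 33 cm/s
5–11 s: -5 × 6 = -30 cm/s
11–15 s: -9 × 4 = -36 cm/s
Δv = -27 cm/s, so v(15) = -5 + (-27) = -32 cm/s.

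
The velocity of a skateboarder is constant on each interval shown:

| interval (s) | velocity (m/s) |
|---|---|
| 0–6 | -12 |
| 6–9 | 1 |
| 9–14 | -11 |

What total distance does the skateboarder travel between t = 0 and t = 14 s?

Distance (not displacement) is the total path length: add the absolute areas under v-t.
0–6 s: |-12| × 6 = 72 m
6–9 s: |1| × 3 = 3 m
9–14 s: |-11| × 5 = 55 m
Total distance = 130 m

130 m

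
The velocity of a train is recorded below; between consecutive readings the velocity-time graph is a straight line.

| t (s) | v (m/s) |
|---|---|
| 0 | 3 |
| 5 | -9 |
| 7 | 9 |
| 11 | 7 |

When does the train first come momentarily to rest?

t = 1.25 s

v changes sign on 0–5 s (from 3 to -9); the graph is linear there, so v = 0 at t = 0 + (-3)·(5 − 0)/(-9 − 3) = 1.25 s.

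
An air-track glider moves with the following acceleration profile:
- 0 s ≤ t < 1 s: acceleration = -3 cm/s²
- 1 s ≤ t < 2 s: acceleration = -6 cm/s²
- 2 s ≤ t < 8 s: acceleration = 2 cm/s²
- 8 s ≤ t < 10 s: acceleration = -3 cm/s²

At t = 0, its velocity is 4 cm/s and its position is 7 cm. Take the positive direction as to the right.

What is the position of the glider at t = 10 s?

On each constant-a segment, Δv = aΔt and Δx = v₀Δt + ½aΔt²; chain segment to segment.
0–1 s: v starts 4 cm/s; Δx = 4·1 + ½·-3·1² = 2.5 cm; v ends 1 cm/s.
1–2 s: v starts 1 cm/s; Δx = 1·1 + ½·-6·1² = -2 cm; v ends -5 cm/s.
2–8 s: v starts -5 cm/s; Δx = -5·6 + ½·2·6² = 6 cm; v ends 7 cm/s.
8–10 s: v starts 7 cm/s; Δx = 7·2 + ½·-3·2² = 8 cm; v ends 1 cm/s.
x(10) = 7 + Σ Δx = 21.5 cm.

21.5 cm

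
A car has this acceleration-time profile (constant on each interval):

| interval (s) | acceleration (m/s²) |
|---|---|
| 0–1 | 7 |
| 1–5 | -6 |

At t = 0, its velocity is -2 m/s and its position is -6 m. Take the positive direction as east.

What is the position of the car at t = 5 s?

-32.5 m

On each constant-a segment, Δv = aΔt and Δx = v₀Δt + ½aΔt²; chain segment to segment.
0–1 s: v starts -2 m/s; Δx = -2·1 + ½·7·1² = 1.5 m; v ends 5 m/s.
1–5 s: v starts 5 m/s; Δx = 5·4 + ½·-6·4² = -28 m; v ends -19 m/s.
x(5) = -6 + Σ Δx = -32.5 m.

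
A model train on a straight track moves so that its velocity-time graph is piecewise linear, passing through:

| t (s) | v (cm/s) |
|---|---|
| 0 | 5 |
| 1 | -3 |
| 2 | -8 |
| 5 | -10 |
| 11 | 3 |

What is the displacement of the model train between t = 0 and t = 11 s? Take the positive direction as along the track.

Net displacement equals the area under the velocity-time graph (areas below the axis count negative).
0–1 s: ½(5 + -3)(1) = 1 cm
1–2 s: ½(-3 + -8)(1) = -5.5 cm
2–5 s: ½(-8 + -10)(3) = -27 cm
5–11 s: ½(-10 + 3)(6) = -21 cm
Net displacement = -52.5 cm

-52.5 cm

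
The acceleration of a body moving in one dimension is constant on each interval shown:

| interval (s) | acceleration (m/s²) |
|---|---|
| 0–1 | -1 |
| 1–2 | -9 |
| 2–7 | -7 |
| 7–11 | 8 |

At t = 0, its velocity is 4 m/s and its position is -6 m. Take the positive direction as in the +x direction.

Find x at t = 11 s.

On each constant-a segment, Δv = aΔt and Δx = v₀Δt + ½aΔt²; chain segment to segment.
0–1 s: v starts 4 m/s; Δx = 4·1 + ½·-1·1² = 3.5 m; v ends 3 m/s.
1–2 s: v starts 3 m/s; Δx = 3·1 + ½·-9·1² = -1.5 m; v ends -6 m/s.
2–7 s: v starts -6 m/s; Δx = -6·5 + ½·-7·5² = -117.5 m; v ends -41 m/s.
7–11 s: v starts -41 m/s; Δx = -41·4 + ½·8·4² = -100 m; v ends -9 m/s.
x(11) = -6 + Σ Δx = -221.5 m.

-221.5 m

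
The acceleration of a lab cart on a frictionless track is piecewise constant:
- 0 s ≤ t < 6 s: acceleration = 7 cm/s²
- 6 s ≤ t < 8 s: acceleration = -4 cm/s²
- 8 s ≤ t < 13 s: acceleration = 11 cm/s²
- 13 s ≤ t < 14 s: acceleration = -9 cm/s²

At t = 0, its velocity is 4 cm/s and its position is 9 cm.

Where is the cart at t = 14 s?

On each constant-a segment, Δv = aΔt and Δx = v₀Δt + ½aΔt²; chain segment to segment.
0–6 s: v starts 4 cm/s; Δx = 4·6 + ½·7·6² = 150 cm; v ends 46 cm/s.
6–8 s: v starts 46 cm/s; Δx = 46·2 + ½·-4·2² = 84 cm; v ends 38 cm/s.
8–13 s: v starts 38 cm/s; Δx = 38·5 + ½·11·5² = 327.5 cm; v ends 93 cm/s.
13–14 s: v starts 93 cm/s; Δx = 93·1 + ½·-9·1² = 88.5 cm; v ends 84 cm/s.
x(14) = 9 + Σ Δx = 659 cm.

659 cm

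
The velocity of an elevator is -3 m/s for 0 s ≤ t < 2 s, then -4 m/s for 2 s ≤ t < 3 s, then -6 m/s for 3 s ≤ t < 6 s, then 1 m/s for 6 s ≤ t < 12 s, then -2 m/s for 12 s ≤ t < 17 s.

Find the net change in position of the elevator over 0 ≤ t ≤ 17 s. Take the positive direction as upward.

-32 m

Net displacement equals the area under the velocity-time graph (areas below the axis count negative).
0–2 s: -3 × 2 = -6 m
2–3 s: -4 × 1 = -4 m
3–6 s: -6 × 3 = -18 m
6–12 s: 1 × 6 = 6 m
12–17 s: -2 × 5 = -10 m
Net displacement = -32 m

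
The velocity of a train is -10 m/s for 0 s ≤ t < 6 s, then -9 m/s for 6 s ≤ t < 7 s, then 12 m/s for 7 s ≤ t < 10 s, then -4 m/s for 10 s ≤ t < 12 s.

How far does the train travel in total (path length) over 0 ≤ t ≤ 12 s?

113 m

Distance (not displacement) is the total path length: add the absolute areas under v-t.
0–6 s: |-10| × 6 = 60 m
6–7 s: |-9| × 1 = 9 m
7–10 s: |12| × 3 = 36 m
10–12 s: |-4| × 2 = 8 m
Total distance = 113 m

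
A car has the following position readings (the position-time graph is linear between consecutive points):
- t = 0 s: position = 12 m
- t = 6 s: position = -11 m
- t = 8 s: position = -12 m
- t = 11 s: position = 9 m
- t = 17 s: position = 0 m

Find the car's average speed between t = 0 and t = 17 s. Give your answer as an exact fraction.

Average speed = (total path length)/(elapsed time); on a piecewise-linear x-t graph the path length is Σ|Δx|.
0–6 s: |Δx| = |-11 − 12| = 23 m
6–8 s: |Δx| = |-12 − -11| = 1 m
8–11 s: |Δx| = |9 − -12| = 21 m
11–17 s: |Δx| = |0 − 9| = 9 m
Total path = 54 m; average speed = 54/17 = 54/17 m/s.

54/17 m/s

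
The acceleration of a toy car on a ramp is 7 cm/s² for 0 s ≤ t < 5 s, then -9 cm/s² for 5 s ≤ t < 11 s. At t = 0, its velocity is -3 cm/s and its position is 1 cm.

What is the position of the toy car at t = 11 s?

On each constant-a segment, Δv = aΔt and Δx = v₀Δt + ½aΔt²; chain segment to segment.
0–5 s: v starts -3 cm/s; Δx = -3·5 + ½·7·5² = 72.5 cm; v ends 32 cm/s.
5–11 s: v starts 32 cm/s; Δx = 32·6 + ½·-9·6² = 30 cm; v ends -22 cm/s.
x(11) = 1 + Σ Δx = 103.5 cm.

103.5 cm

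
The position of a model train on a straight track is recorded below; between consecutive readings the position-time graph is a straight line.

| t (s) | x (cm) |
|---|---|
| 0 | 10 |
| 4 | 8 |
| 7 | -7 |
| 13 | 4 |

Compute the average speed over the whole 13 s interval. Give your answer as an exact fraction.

28/13 cm/s

Average speed = (total path length)/(elapsed time); on a piecewise-linear x-t graph the path length is Σ|Δx|.
0–4 s: |Δx| = |8 − 10| = 2 cm
4–7 s: |Δx| = |-7 − 8| = 15 cm
7–13 s: |Δx| = |4 − -7| = 11 cm
Total path = 28 cm; average speed = 28/13 = 28/13 cm/s.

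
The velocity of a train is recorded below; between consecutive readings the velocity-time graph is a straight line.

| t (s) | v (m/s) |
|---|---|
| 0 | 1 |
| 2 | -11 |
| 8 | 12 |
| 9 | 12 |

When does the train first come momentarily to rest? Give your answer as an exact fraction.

t = 1/6 s

v changes sign on 0–2 s (from 1 to -11); the graph is linear there, so v = 0 at t = 0 + (-1)·(2 − 0)/(-11 − 1) = 1/6 s.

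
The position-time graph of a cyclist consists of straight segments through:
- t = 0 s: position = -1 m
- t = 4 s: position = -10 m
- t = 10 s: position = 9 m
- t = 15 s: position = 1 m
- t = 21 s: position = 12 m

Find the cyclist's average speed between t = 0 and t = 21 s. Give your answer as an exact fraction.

Average speed = (total path length)/(elapsed time); on a piecewise-linear x-t graph the path length is Σ|Δx|.
0–4 s: |Δx| = |-10 − -1| = 9 m
4–10 s: |Δx| = |9 − -10| = 19 m
10–15 s: |Δx| = |1 − 9| = 8 m
15–21 s: |Δx| = |12 − 1| = 11 m
Total path = 47 m; average speed = 47/21 = 47/21 m/s.

47/21 m/s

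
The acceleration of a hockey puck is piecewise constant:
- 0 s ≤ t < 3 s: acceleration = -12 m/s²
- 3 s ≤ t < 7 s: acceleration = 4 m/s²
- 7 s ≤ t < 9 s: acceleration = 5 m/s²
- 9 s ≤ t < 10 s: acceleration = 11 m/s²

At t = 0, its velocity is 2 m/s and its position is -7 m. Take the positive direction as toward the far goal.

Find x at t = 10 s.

On each constant-a segment, Δv = aΔt and Δx = v₀Δt + ½aΔt²; chain segment to segment.
0–3 s: v starts 2 m/s; Δx = 2·3 + ½·-12·3² = -48 m; v ends -34 m/s.
3–7 s: v starts -34 m/s; Δx = -34·4 + ½·4·4² = -104 m; v ends -18 m/s.
7–9 s: v starts -18 m/s; Δx = -18·2 + ½·5·2² = -26 m; v ends -8 m/s.
9–10 s: v starts -8 m/s; Δx = -8·1 + ½·11·1² = -2.5 m; v ends 3 m/s.
x(10) = -7 + Σ Δx = -187.5 m.

-187.5 m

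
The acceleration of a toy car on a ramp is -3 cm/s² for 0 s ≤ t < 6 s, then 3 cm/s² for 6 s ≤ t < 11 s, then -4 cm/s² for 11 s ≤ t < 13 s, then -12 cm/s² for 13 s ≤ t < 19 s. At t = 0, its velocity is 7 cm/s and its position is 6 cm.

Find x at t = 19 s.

-263.5 cm

On each constant-a segment, Δv = aΔt and Δx = v₀Δt + ½aΔt²; chain segment to segment.
0–6 s: v starts 7 cm/s; Δx = 7·6 + ½·-3·6² = -12 cm; v ends -11 cm/s.
6–11 s: v starts -11 cm/s; Δx = -11·5 + ½·3·5² = -17.5 cm; v ends 4 cm/s.
11–13 s: v starts 4 cm/s; Δx = 4·2 + ½·-4·2² = 0 cm; v ends -4 cm/s.
13–19 s: v starts -4 cm/s; Δx = -4·6 + ½·-12·6² = -240 cm; v ends -76 cm/s.
x(19) = 6 + Σ Δx = -263.5 cm.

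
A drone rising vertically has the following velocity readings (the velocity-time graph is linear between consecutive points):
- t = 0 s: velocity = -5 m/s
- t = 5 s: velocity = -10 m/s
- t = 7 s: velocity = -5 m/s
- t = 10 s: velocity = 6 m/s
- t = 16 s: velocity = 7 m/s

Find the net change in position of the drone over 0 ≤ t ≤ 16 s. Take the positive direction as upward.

-12 m

Net displacement equals the area under the velocity-time graph (areas below the axis count negative).
0–5 s: ½(-5 + -10)(5) = -37.5 m
5–7 s: ½(-10 + -5)(2) = -15 m
7–10 s: ½(-5 + 6)(3) = 1.5 m
10–16 s: ½(6 + 7)(6) = 39 m
Net displacement = -12 m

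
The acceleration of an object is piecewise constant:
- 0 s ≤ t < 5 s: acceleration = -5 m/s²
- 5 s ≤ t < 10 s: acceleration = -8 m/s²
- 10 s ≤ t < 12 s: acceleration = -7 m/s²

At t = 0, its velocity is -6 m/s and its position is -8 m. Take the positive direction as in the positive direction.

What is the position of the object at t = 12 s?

On each constant-a segment, Δv = aΔt and Δx = v₀Δt + ½aΔt²; chain segment to segment.
0–5 s: v starts -6 m/s; Δx = -6·5 + ½·-5·5² = -92.5 m; v ends -31 m/s.
5–10 s: v starts -31 m/s; Δx = -31·5 + ½·-8·5² = -255 m; v ends -71 m/s.
10–12 s: v starts -71 m/s; Δx = -71·2 + ½·-7·2² = -156 m; v ends -85 m/s.
x(12) = -8 + Σ Δx = -511.5 m.

-511.5 m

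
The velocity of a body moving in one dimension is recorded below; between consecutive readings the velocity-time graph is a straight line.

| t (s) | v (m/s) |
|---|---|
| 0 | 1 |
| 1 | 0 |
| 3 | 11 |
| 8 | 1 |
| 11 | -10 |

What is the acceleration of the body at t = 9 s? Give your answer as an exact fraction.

Acceleration is the slope of the v-t graph on 8–11 s: (-10 − 1)/(11 − 8) = -11/3 m/s².

-11/3 m/s²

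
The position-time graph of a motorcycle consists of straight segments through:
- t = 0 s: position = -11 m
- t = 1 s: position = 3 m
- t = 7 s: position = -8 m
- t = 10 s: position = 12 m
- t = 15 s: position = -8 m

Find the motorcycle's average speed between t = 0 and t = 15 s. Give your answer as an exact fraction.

13/3 m/s

Average speed = (total path length)/(elapsed time); on a piecewise-linear x-t graph the path length is Σ|Δx|.
0–1 s: |Δx| = |3 − -11| = 14 m
1–7 s: |Δx| = |-8 − 3| = 11 m
7–10 s: |Δx| = |12 − -8| = 20 m
10–15 s: |Δx| = |-8 − 12| = 20 m
Total path = 65 m; average speed = 65/15 = 13/3 m/s.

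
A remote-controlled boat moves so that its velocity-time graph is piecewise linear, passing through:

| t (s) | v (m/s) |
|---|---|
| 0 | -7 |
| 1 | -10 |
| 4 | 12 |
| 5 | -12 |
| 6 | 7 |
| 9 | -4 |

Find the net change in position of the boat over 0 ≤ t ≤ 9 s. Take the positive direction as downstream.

Displacement is the signed area under the v-t curve.
0–1 s: ½(-7 + -10)(1) = -8.5 m
1–4 s: ½(-10 + 12)(3) = 3 m
4–5 s: ½(12 + -12)(1) = 0 m
5–6 s: ½(-12 + 7)(1) = -2.5 m
6–9 s: ½(7 + -4)(3) = 4.5 m
Net displacement = -3.5 m

-3.5 m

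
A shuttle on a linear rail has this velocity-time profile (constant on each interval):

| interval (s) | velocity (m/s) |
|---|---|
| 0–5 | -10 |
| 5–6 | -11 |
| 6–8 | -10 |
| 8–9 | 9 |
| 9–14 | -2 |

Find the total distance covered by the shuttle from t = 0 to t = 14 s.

Total distance travelled is ∫|v| dt — sum the magnitudes of each area piece.
0–5 s: |-10| × 5 = 50 m
5–6 s: |-11| × 1 = 11 m
6–8 s: |-10| × 2 = 20 m
8–9 s: |9| × 1 = 9 m
9–14 s: |-2| × 5 = 10 m
Total distance = 100 m

100 m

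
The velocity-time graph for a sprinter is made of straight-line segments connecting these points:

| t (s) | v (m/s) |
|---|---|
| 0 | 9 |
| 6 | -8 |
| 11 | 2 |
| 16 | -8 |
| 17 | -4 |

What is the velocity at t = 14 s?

-4 m/s

On 11–16 s the graph is linear from 2 to -8 m/s: v(14) = 2 + (-8 − 2)·(14 − 11)/(16 − 11) = -4 m/s.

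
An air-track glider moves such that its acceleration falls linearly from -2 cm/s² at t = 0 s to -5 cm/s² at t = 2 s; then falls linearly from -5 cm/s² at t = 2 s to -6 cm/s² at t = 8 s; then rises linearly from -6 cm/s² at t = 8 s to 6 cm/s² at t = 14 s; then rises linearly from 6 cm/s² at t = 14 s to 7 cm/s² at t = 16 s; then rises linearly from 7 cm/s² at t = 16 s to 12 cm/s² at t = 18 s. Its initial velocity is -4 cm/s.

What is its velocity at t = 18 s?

-12 cm/s

Δv equals the area under the a-t graph; then v = v₀ + Δv.
0–2 s: ½(-2 + -5)(2) = -7 cm/s
2–8 s: ½(-5 + -6)(6) = -33 cm/s
8–14 s: ½(-6 + 6)(6) = 0 cm/s
14–16 s: ½(6 + 7)(2) = 13 cm/s
16–18 s: ½(7 + 12)(2) = 19 cm/s
Δv = -8 cm/s, so v(18) = -4 + (-8) = -12 cm/s.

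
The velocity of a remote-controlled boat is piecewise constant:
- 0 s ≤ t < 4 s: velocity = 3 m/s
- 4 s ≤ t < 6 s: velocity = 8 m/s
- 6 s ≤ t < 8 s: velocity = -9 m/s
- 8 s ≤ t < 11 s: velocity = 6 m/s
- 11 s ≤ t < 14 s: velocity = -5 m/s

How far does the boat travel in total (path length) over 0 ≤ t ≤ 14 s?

79 m

Total distance travelled is ∫|v| dt — sum the magnitudes of each area piece.
0–4 s: |3| × 4 = 12 m
4–6 s: |8| × 2 = 16 m
6–8 s: |-9| × 2 = 18 m
8–11 s: |6| × 3 = 18 m
11–14 s: |-5| × 3 = 15 m
Total distance = 79 m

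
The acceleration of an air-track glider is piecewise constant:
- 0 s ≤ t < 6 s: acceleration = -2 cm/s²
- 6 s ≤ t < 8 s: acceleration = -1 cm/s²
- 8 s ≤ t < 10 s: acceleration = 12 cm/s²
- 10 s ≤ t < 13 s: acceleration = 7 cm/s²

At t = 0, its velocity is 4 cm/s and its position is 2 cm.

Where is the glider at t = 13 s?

49.5 cm

On each constant-a segment, Δv = aΔt and Δx = v₀Δt + ½aΔt²; chain segment to segment.
0–6 s: v starts 4 cm/s; Δx = 4·6 + ½·-2·6² = -12 cm; v ends -8 cm/s.
6–8 s: v starts -8 cm/s; Δx = -8·2 + ½·-1·2² = -18 cm; v ends -10 cm/s.
8–10 s: v starts -10 cm/s; Δx = -10·2 + ½·12·2² = 4 cm; v ends 14 cm/s.
10–13 s: v starts 14 cm/s; Δx = 14·3 + ½·7·3² = 73.5 cm; v ends 35 cm/s.
x(13) = 2 + Σ Δx = 49.5 cm.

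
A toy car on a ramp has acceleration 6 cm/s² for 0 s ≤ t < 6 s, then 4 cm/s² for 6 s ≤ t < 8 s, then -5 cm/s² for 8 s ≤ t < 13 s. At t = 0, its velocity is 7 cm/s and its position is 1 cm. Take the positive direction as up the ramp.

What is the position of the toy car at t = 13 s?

On each constant-a segment, Δv = aΔt and Δx = v₀Δt + ½aΔt²; chain segment to segment.
0–6 s: v starts 7 cm/s; Δx = 7·6 + ½·6·6² = 150 cm; v ends 43 cm/s.
6–8 s: v starts 43 cm/s; Δx = 43·2 + ½·4·2² = 94 cm; v ends 51 cm/s.
8–13 s: v starts 51 cm/s; Δx = 51·5 + ½·-5·5² = 192.5 cm; v ends 26 cm/s.
x(13) = 1 + Σ Δx = 437.5 cm.

437.5 cm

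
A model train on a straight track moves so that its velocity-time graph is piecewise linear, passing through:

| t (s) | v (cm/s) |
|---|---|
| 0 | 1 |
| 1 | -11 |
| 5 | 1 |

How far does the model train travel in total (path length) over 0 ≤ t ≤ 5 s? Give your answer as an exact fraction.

Total distance travelled is ∫|v| dt — sum the magnitudes of each area piece.
0–1 s: v = 0 at t = 1/12 s; triangle areas 1/24 + 121/24 = 61/12 cm
1–5 s: v = 0 at t = 14/3 s; triangle areas 121/6 + 1/6 = 61/3 cm
Total distance = 305/12 cm

305/12 cm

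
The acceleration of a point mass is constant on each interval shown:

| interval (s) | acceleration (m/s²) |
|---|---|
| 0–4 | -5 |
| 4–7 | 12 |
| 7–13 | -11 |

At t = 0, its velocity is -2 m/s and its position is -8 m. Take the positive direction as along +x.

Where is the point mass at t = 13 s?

On each constant-a segment, Δv = aΔt and Δx = v₀Δt + ½aΔt²; chain segment to segment.
0–4 s: v starts -2 m/s; Δx = -2·4 + ½·-5·4² = -48 m; v ends -22 m/s.
4–7 s: v starts -22 m/s; Δx = -22·3 + ½·12·3² = -12 m; v ends 14 m/s.
7–13 s: v starts 14 m/s; Δx = 14·6 + ½·-11·6² = -114 m; v ends -52 m/s.
x(13) = -8 + Σ Δx = -182 m.

-182 m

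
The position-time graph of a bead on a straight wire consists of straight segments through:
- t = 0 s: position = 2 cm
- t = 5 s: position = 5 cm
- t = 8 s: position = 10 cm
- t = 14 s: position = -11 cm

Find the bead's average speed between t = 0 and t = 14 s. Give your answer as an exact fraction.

Average speed = (total path length)/(elapsed time); on a piecewise-linear x-t graph the path length is Σ|Δx|.
0–5 s: |Δx| = |5 − 2| = 3 cm
5–8 s: |Δx| = |10 − 5| = 5 cm
8–14 s: |Δx| = |-11 − 10| = 21 cm
Total path = 29 cm; average speed = 29/14 = 29/14 cm/s.

29/14 cm/s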